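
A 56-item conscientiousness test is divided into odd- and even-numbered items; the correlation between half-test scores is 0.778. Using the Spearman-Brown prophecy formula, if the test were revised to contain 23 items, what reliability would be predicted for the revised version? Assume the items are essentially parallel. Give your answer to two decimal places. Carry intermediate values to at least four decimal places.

0.74

Spearman-Brown correction (n = 2): r_full = 2·0.778/(1 + 0.778) = 0.8751
Length factor from 56 to 23 items: n = 23/56 = 0.4107
r_new = n·r_full / (1 + (n − 1)·r_full) = 0.3594 / 0.4843 ≈ 0.7421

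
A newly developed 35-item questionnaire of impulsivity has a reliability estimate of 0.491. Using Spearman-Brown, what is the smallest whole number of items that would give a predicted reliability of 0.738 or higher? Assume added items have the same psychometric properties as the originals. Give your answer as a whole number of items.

103

n = 0.738(1 − 0.491) / [0.491(1 − 0.738)]
  = 0.375642 / 0.128642 = 2.9201
So the test needs 2.9201 × 35 ≈ 102.20 items; rounding up, 103.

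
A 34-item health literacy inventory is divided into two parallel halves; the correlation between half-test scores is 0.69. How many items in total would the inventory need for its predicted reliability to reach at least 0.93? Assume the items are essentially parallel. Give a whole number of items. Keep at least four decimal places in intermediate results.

102

r_full = 2(0.69)/(1 + 0.69) = 0.8166
n = r_tgt(1 − r_full) / [r_full(1 − r_tgt)] = 0.93 × 0.1834 / (0.8166 × 0.07) ≈ 2.9838
Required items = 2.9838 × 34 = 101.45, so 102 items.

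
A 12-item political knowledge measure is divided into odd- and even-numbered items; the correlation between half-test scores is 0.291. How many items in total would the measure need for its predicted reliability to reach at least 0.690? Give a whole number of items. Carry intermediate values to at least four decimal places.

r_full = 2(0.291)/(1 + 0.291) = 0.4508
Solve Spearman-Brown for n: n = 0.690(1 − 0.4508) / [0.4508(1 − 0.690)] = 2.7117
Required items = 2.7117 × 12 = 32.54, so 33 items.

33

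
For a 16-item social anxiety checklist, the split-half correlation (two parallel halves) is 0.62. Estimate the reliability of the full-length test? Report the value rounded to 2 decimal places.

0.77

Each half is half the length of the full test, so the full test is n = 2 times a half.
r_full = 2r_hh / (1 + r_hh) = 2 × 0.62 / (1 + 0.62)
r_full = 1.2400 / 1.6200 ≈ 0.7654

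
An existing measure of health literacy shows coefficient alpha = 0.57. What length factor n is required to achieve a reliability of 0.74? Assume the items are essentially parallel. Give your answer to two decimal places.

n = 0.74(1 − 0.57) / [0.57(1 − 0.74)]
n = 0.3182 / 0.1482 ≈ 2.1471

2.15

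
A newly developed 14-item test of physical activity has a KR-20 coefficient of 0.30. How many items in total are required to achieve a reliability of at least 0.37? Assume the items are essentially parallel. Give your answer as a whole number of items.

20

Invert Spearman-Brown to solve for n:
n = r*(1 − r) / [ r (1 − r*) ]
n = 0.37 × (1 − 0.30) / [ 0.30 × (1 − 0.37) ]
n = 0.2590 / 0.1890 ≈ 1.3704
1.3704 × 14 = 19.19 → 20 items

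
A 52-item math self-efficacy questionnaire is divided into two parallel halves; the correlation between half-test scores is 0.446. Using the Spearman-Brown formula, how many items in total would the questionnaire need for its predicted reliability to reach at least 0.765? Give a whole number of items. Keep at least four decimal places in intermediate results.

106

Corrected full-test reliability: r_full = 2 × 0.446 / (1 + 0.446) ≈ 0.6169
n = r_tgt(1 − r_full) / [r_full(1 − r_tgt)] = 0.765 × 0.3831 / (0.6169 × 0.235) ≈ 2.0216
Required items = 2.0216 × 52 = 105.12, so 106 items.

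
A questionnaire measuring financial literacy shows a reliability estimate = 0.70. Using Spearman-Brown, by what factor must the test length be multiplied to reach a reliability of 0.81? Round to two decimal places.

1.83

n = 0.81(1 − 0.70) / [0.70(1 − 0.81)]
n = 0.2430 / 0.1330 ≈ 1.8271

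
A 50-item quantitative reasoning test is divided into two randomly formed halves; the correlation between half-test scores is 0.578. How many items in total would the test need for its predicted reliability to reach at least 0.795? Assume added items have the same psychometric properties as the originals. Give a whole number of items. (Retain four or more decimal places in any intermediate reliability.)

r_full = 2(0.578)/(1 + 0.578) = 0.7326
Solve Spearman-Brown for n: n = 0.795(1 − 0.7326) / [0.7326(1 − 0.795)] = 1.4155
Items = 1.4155 × 50 ≈ 70.78 → 71

71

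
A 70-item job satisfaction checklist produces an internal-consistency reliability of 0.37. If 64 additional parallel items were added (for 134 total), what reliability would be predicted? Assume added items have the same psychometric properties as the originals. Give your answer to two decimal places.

0.53

Length ratio n = 134/70 = 1.9143
Apply the Spearman-Brown prophecy formula, r' = nr / [1 + (n − 1)r]:
r_new = (1.9143 × 0.37) / (1 + (1.9143 − 1) × 0.37)
     = 0.7083 / 1.3383 = 0.5293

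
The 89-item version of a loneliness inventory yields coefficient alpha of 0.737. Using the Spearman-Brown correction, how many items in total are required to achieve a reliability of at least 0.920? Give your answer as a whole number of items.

366

n = 0.920(1 − 0.737) / [0.737(1 − 0.920)]
n = 0.241960 / 0.058960 ≈ 4.1038
4.1038 × 89 = 365.24 → 366 items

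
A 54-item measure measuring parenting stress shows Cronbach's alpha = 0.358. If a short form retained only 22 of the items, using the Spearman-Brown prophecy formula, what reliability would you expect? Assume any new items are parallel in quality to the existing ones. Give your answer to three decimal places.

Length ratio n = 22/54 = 0.4074
By Spearman-Brown, r_new = n r / (1 + (n − 1) r).
r_new = 0.4074·0.358 / [1 + (0.4074 − 1)·0.358]
r_new = 0.1458 / 0.7878 ≈ 0.1851

0.185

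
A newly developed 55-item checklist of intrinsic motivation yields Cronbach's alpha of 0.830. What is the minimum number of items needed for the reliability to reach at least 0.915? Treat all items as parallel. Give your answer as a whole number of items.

n = [0.915 × 0.170] / [0.830 × 0.085]
n = 0.155550 / 0.070550 ≈ 2.2048
2.2048 × 55 = 121.26 → 122 items

122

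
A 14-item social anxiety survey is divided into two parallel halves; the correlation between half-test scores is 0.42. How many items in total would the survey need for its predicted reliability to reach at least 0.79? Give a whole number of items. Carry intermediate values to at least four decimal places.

r_full = 2(0.42)/(1 + 0.42) = 0.5915
n = r_tgt(1 − r_full) / [r_full(1 − r_tgt)] = 0.79 × 0.4085 / (0.5915 × 0.21) ≈ 2.5980
Required items = 2.5980 × 14 = 36.37, so 37 items.

37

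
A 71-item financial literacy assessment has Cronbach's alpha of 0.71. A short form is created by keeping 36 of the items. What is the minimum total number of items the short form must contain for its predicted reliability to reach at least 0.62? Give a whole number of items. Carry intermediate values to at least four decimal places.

Short-form reliability: n = 36/71 = 0.5070; r_36 = n·r/(1+(n−1)r) ≈ 0.5538
Then solve for n' with r_old = 0.5538, r_target = 0.62: n' = 0.62(1 − 0.5538)/[0.5538(1 − 0.62)] = 1.3146
Items = 1.3146 × 36 ≈ 47.33 → 48

48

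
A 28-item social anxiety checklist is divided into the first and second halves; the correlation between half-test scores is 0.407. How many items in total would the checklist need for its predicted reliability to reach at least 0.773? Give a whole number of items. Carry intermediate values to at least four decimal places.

70

r_full = 2(0.407)/(1 + 0.407) = 0.5785
Solve Spearman-Brown for n: n = 0.773(1 − 0.5785) / [0.5785(1 − 0.773)] = 2.4811
Required items = 2.4811 × 28 = 69.47, so 70 items.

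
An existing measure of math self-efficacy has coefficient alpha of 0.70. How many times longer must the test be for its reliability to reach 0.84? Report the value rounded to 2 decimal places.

Rearranging the Spearman-Brown formula for n,
n = r*(1 − r) / [ r (1 − r*) ]
n = 0.84 × (1 − 0.70) / [ 0.70 × (1 − 0.84) ]
n = 0.2520 / 0.1120 ≈ 2.2500

2.25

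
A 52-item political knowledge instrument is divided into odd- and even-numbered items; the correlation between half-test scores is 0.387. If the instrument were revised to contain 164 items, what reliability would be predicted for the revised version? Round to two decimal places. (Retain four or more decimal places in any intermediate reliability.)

Spearman-Brown correction (n = 2): r_full = 2·0.387/(1 + 0.387) = 0.5580
Length factor from 52 to 164 items: n = 164/52 = 3.1538
r_new = n·r_full / (1 + (n − 1)·r_full) = 1.7598 / 2.2018 ≈ 0.7993

0.80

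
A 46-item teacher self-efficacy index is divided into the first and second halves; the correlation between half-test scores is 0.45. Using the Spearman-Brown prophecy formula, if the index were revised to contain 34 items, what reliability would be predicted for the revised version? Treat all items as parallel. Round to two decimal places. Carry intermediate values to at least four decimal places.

0.55

Spearman-Brown correction (n = 2): r_full = 2·0.45/(1 + 0.45) = 0.6207
Length factor from 46 to 34 items: n = 34/46 = 0.7391
r_new = n·r_full / (1 + (n − 1)·r_full) = 0.4588 / 0.8381 ≈ 0.5474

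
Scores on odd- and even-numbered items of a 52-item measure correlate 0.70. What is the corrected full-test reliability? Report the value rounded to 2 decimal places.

0.82

Each half is half the length of the full test, so the full test is n = 2 times a half.
r_full = 2(0.70) / (1 + 0.70)
r_full = 1.4000 / 1.7000 ≈ 0.8235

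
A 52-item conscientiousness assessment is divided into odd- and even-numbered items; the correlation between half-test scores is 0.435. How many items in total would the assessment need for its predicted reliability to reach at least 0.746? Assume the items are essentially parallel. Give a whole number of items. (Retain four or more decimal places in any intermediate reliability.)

100

Corrected full-test reliability: r_full = 2 × 0.435 / (1 + 0.435) ≈ 0.6063
n = r_tgt(1 − r_full) / [r_full(1 − r_tgt)] = 0.746 × 0.3937 / (0.6063 × 0.254) ≈ 1.9071
Items = 1.9071 × 52 ≈ 99.17 → 100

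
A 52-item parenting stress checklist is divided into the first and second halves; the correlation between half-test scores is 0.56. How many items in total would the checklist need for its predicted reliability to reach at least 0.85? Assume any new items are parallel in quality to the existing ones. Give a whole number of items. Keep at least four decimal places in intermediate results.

116

Corrected full-test reliability: r_full = 2 × 0.56 / (1 + 0.56) ≈ 0.7179
Solve Spearman-Brown for n: n = 0.85(1 − 0.7179) / [0.7179(1 − 0.85)] = 2.2267
Required items = 2.2267 × 52 = 115.79, so 116 items.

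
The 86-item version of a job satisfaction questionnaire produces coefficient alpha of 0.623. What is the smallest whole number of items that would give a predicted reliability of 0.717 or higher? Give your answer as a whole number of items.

132

Rearranging the Spearman-Brown formula for n,
n = r_target (1 − r_old) / [ r_old (1 − r_target) ]
n = 0.717(1 − 0.623) / [0.623(1 − 0.717)]
  = 0.270309 / 0.176309 = 1.5332
Items needed = n × 86 = 1.5332 × 86 ≈ 131.86 → round up to 132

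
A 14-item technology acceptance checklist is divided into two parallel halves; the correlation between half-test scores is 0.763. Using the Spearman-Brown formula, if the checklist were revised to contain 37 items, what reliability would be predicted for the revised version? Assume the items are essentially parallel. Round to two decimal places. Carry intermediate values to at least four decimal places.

First correct the split-half correlation to full-test reliability: r_full = 2 × 0.763 / (1 + 0.763) ≈ 0.8656
Then adjust to 37 items: n = 37/14 = 2.6429
r_new = n·r_full / (1 + (n − 1)·r_full) = 2.2877 / 2.4221 ≈ 0.9445

0.94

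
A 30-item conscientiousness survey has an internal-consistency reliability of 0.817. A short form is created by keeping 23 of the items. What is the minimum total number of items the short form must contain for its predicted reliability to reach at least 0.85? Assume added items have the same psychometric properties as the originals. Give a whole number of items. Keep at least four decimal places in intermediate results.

39

Short-form reliability: n = 23/30 = 0.7667; r_23 = n·r/(1+(n−1)r) ≈ 0.7739
Then solve for n' with r_old = 0.7739, r_target = 0.85: n' = 0.85(1 − 0.7739)/[0.7739(1 − 0.85)] = 1.6556
Items = 1.6556 × 23 ≈ 38.08 → 39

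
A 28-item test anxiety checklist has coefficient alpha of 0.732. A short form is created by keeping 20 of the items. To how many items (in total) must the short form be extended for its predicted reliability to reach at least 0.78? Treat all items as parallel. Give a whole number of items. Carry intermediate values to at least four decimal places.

37

Short-form reliability: n = 20/28 = 0.7143; r_20 = n·r/(1+(n−1)r) ≈ 0.6611
Length factor from the short form to reach 0.78: n' = 0.78(1 − 0.6611) / [0.6611(1 − 0.78)] ≈ 1.8175
Total items = 1.8175 × 20 = 36.35, rounded up to 37.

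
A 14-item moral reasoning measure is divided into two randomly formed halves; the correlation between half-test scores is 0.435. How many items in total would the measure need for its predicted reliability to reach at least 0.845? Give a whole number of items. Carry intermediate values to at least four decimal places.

Corrected full-test reliability: r_full = 2 × 0.435 / (1 + 0.435) ≈ 0.6063
Solve Spearman-Brown for n: n = 0.845(1 − 0.6063) / [0.6063(1 − 0.845)] = 3.5400
Items = 3.5400 × 14 ≈ 49.56 → 50

50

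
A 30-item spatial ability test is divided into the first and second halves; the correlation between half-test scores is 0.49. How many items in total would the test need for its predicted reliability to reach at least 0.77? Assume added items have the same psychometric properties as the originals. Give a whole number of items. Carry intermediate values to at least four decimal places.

53

r_full = 2(0.49)/(1 + 0.49) = 0.6577
Solve Spearman-Brown for n: n = 0.77(1 − 0.6577) / [0.6577(1 − 0.77)] = 1.7424
Items = 1.7424 × 30 ≈ 52.27 → 53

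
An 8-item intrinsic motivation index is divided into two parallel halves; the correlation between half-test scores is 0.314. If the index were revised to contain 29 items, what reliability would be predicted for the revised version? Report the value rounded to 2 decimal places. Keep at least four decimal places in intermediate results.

0.77

Full-test reliability from the split-half r: r_full = 2(0.314)/(1 + 0.314) = 0.4779
Then adjust to 29 items: n = 29/8 = 3.6250
r_new = n·r_full / (1 + (n − 1)·r_full) = 1.7324 / 2.2545 ≈ 0.7684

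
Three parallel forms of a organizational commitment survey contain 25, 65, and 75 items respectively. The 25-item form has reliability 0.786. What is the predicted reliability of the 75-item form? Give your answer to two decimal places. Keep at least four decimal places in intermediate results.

0.92

The 65-item form is not needed; work directly from the 25-item form with n = 75/25 = 3.0000.
r_{75} = n·r / (1 + (n − 1)·r) = 2.3580 / 2.5720 ≈ 0.9168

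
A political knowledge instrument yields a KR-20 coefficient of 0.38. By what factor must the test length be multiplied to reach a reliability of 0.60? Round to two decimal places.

2.45

n = 0.60(1 − 0.38) / [0.38(1 − 0.60)]
n = 0.3720 / 0.1520 ≈ 2.4474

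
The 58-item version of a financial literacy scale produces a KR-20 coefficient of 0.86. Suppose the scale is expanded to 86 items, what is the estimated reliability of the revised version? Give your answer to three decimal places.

n = 86/58 = 1.4828
r_new = 1.4828·0.86 / [1 + (1.4828 − 1)·0.86]
r_new = 1.2752 / 1.4152 ≈ 0.9011

0.901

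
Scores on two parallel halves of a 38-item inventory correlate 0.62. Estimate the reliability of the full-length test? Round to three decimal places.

The full test is twice the length of either half (n = 2).
r_full = 2r_hh / (1 + r_hh) = 2 × 0.62 / (1 + 0.62)
       = 1.2400 / 1.6200 = 0.7654

0.765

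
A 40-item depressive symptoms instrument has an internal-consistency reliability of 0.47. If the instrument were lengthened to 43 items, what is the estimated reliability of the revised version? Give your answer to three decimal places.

n = 43/40 = 1.075
Spearman-Brown: r_new = n·r / (1 + (n − 1)·r)
r_new = (1.075 × 0.47) / (1 + (1.075 − 1) × 0.47)
r_new = 0.5052 / 1.0353 ≈ 0.4880

0.488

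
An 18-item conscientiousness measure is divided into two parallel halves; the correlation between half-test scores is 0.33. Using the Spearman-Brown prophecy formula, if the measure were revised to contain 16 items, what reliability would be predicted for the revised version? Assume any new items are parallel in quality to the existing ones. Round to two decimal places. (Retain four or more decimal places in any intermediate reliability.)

0.47

Spearman-Brown correction (n = 2): r_full = 2·0.33/(1 + 0.33) = 0.4962
Length factor from 18 to 16 items: n = 16/18 = 0.8889
r_new = n·r_full / (1 + (n − 1)·r_full) = 0.4411 / 0.9449 ≈ 0.4668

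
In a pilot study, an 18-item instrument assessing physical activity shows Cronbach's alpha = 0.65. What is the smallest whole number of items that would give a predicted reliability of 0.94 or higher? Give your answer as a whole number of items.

Rearranging the Spearman-Brown formula for n,
n = r_target (1 − r_old) / [ r_old (1 − r_target) ]
n = [0.94 × 0.35] / [0.65 × 0.06]
  = 0.3290 / 0.0390 = 8.4359
So the test needs 8.4359 × 18 ≈ 151.85 items; rounding up, 152.

152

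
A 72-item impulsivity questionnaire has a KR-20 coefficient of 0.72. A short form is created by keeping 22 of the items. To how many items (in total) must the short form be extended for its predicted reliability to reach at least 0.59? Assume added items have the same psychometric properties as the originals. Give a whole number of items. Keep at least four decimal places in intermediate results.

41

Short-form reliability: n = 22/72 = 0.3056; r_22 = n·r/(1+(n−1)r) ≈ 0.4400
Then solve for n' with r_old = 0.4400, r_target = 0.59: n' = 0.59(1 − 0.4400)/[0.4400(1 − 0.59)] = 1.8315
Total items = 1.8315 × 22 = 40.29, rounded up to 41.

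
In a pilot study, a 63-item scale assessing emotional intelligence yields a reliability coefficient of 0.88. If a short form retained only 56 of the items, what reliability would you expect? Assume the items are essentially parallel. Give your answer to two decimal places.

The new length is 56/63 = 0.8889 times the old.
Spearman-Brown: r_new = n·r / (1 + (n − 1)·r)
r_new = 0.8889·0.88 / [1 + (0.8889 − 1)·0.88]
     = 0.7822 / 0.9022 = 0.8670

0.87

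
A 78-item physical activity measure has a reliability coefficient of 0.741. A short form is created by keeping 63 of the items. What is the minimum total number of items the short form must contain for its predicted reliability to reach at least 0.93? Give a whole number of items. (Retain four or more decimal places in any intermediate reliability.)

Short-form reliability: n = 63/78 = 0.8077; r_63 = n·r/(1+(n−1)r) ≈ 0.6980
Length factor from the short form to reach 0.93: n' = 0.93(1 − 0.6980) / [0.6980(1 − 0.93)] ≈ 5.7483
Total items = 5.7483 × 63 = 362.14, rounded up to 363.

363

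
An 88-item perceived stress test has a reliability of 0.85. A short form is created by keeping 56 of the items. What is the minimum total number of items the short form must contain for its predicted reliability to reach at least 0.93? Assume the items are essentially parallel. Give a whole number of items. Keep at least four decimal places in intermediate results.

Short-form reliability: n = 56/88 = 0.6364; r_56 = n·r/(1+(n−1)r) ≈ 0.7829
Length factor from the short form to reach 0.93: n' = 0.93(1 − 0.7829) / [0.7829(1 − 0.93)] ≈ 3.6842
Items = 3.6842 × 56 ≈ 206.32 → 207

207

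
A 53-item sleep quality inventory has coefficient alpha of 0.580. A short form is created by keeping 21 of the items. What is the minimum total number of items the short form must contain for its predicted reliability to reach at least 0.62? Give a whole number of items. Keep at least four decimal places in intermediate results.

63

First, r for the 21-item form: n = 21/53 = 0.3962, so r_21 = 0.3962·0.580/(1 + (0.3962 − 1)·0.580) = 0.3536
Length factor from the short form to reach 0.62: n' = 0.62(1 − 0.3536) / [0.3536(1 − 0.62)] ≈ 2.9826
Items = 2.9826 × 21 ≈ 62.63 → 63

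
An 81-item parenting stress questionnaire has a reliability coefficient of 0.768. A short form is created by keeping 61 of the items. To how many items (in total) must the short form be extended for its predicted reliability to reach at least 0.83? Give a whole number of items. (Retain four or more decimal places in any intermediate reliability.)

120

First, r for the 61-item form: n = 61/81 = 0.7531, so r_61 = 0.7531·0.768/(1 + (0.7531 − 1)·0.768) = 0.7137
Then solve for n' with r_old = 0.7137, r_target = 0.83: n' = 0.83(1 − 0.7137)/[0.7137(1 − 0.83)] = 1.9586
Total items = 1.9586 × 61 = 119.47, rounded up to 120.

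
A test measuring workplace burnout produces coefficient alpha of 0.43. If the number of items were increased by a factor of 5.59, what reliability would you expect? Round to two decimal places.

Spearman-Brown: r_new = n·r / (1 + (n − 1)·r)
r_new = 5.59·0.43 / [1 + (5.59 − 1)·0.43]
     = 2.4037 / 2.9737 = 0.8083

0.81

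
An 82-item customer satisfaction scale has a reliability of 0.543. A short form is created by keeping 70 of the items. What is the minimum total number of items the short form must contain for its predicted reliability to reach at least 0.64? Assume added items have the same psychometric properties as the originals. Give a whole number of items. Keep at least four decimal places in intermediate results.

123

First, r for the 70-item form: n = 70/82 = 0.8537, so r_70 = 0.8537·0.543/(1 + (0.8537 − 1)·0.543) = 0.5036
Length factor from the short form to reach 0.64: n' = 0.64(1 − 0.5036) / [0.5036(1 − 0.64)] ≈ 1.7524
Total items = 1.7524 × 70 = 122.67, rounded up to 123.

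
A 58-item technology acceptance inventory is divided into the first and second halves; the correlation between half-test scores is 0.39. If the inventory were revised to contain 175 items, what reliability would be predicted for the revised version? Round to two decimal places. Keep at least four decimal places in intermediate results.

0.79

Spearman-Brown correction (n = 2): r_full = 2·0.39/(1 + 0.39) = 0.5612
Length factor from 58 to 175 items: n = 175/58 = 3.0172
r_new = n·r_full / (1 + (n − 1)·r_full) = 1.6933 / 2.1321 ≈ 0.7942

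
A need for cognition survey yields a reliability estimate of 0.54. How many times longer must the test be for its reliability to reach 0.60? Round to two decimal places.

1.28

Rearranging the Spearman-Brown formula for n,
n = r_target (1 − r_old) / [ r_old (1 − r_target) ]
n = 0.60(1 − 0.54) / [0.54(1 − 0.60)]
n = 0.2760 / 0.2160 ≈ 1.2778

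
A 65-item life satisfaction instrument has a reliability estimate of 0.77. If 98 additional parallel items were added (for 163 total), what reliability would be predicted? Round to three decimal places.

0.894

Length ratio n = 163/65 = 2.5077
Apply the Spearman-Brown prophecy formula, r' = nr / [1 + (n − 1)r]:
r_new = 2.5077·0.77 / [1 + (2.5077 − 1)·0.77]
     = 1.9309 / 2.1609 = 0.8936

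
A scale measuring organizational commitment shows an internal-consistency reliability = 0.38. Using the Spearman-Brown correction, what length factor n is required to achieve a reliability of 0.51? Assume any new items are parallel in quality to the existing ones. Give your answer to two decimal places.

n = [0.51 × 0.62] / [0.38 × 0.49]
  = 0.3162 / 0.1862 = 1.6982

1.70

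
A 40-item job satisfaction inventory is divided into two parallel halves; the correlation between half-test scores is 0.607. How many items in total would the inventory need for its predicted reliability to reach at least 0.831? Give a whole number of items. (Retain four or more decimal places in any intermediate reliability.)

64

Corrected full-test reliability: r_full = 2 × 0.607 / (1 + 0.607) ≈ 0.7554
Solve Spearman-Brown for n: n = 0.831(1 − 0.7554) / [0.7554(1 − 0.831)] = 1.5922
Items = 1.5922 × 40 ≈ 63.69 → 64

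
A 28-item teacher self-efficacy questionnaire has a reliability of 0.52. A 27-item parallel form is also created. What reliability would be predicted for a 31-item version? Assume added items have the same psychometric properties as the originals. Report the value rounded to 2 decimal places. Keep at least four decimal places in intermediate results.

0.55

The 27-item form is not needed; work directly from the 28-item form with n = 31/28 = 1.1071.
r_{31} = n·r / (1 + (n − 1)·r) = 0.5757 / 1.0557 ≈ 0.5453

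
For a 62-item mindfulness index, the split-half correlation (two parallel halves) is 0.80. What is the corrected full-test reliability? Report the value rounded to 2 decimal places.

0.89

r_full = 2r_hh / (1 + r_hh) = 2 × 0.80 / (1 + 0.80)
       = 1.6000 / 1.8000 = 0.8889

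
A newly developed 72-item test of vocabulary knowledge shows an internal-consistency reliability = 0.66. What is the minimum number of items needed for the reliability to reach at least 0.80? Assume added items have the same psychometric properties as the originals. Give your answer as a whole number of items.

Spearman-Brown solved for the length factor n:
n = r_target (1 − r_old) / [ r_old (1 − r_target) ]
n = [0.80 × 0.34] / [0.66 × 0.20]
  = 0.2720 / 0.1320 = 2.0606
So the test needs 2.0606 × 72 ≈ 148.36 items; rounding up, 149.

149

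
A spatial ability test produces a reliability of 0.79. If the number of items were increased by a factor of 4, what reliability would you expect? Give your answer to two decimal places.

0.94

By Spearman-Brown, r_new = n r / (1 + (n − 1) r).
r_new = 4·0.79 / [1 + (4 − 1)·0.79]
     = 3.1600 / 3.3700 = 0.9377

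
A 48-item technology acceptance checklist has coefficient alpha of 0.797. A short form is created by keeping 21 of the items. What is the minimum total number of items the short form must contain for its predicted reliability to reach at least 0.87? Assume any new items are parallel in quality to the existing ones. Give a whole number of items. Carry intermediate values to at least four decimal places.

82

First, r for the 21-item form: n = 21/48 = 0.4375, so r_21 = 0.4375·0.797/(1 + (0.4375 − 1)·0.797) = 0.6320
Length factor from the short form to reach 0.87: n' = 0.87(1 − 0.6320) / [0.6320(1 − 0.87)] ≈ 3.8968
Total items = 3.8968 × 21 = 81.83, rounded up to 82.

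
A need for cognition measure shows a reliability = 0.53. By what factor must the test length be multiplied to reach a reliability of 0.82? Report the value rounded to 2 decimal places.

4.04

n = 0.82(1 − 0.53) / [0.53(1 − 0.82)]
n = 0.3854 / 0.0954 ≈ 4.0398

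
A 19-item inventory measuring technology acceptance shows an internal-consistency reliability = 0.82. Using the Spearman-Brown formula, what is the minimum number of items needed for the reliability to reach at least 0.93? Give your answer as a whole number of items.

Rearranging the Spearman-Brown formula for n,
n = r_target (1 − r_old) / [ r_old (1 − r_target) ]
n = [0.93 × 0.18] / [0.82 × 0.07]
  = 0.1674 / 0.0574 = 2.9164
Items needed = n × 19 = 2.9164 × 19 ≈ 55.41 → round up to 56

56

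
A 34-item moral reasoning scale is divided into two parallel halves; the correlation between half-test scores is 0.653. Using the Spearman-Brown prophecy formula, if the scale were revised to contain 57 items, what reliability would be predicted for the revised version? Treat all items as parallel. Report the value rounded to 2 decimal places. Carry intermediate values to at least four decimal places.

First correct the split-half correlation to full-test reliability: r_full = 2 × 0.653 / (1 + 0.653) ≈ 0.7901
Then adjust to 57 items: n = 57/34 = 1.6765
r_new = n·r_full / (1 + (n − 1)·r_full) = 1.3246 / 1.5345 ≈ 0.8632

0.86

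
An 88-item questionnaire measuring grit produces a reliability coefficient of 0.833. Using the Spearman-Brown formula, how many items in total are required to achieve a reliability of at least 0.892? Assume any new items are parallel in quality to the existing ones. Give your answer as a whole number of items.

Invert Spearman-Brown to solve for n:
n = r_target (1 − r_old) / [ r_old (1 − r_target) ]
n = 0.892 × (1 − 0.833) / [ 0.833 × (1 − 0.892) ]
  = 0.148964 / 0.089964 = 1.6558
So the test needs 1.6558 × 88 ≈ 145.71 items; rounding up, 146.

146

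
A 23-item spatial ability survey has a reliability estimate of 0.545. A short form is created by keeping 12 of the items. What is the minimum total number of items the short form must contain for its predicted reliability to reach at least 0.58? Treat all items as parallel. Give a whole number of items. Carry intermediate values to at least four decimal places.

First, r for the 12-item form: n = 12/23 = 0.5217, so r_12 = 0.5217·0.545/(1 + (0.5217 − 1)·0.545) = 0.3846
Length factor from the short form to reach 0.58: n' = 0.58(1 − 0.3846) / [0.3846(1 − 0.58)] ≈ 2.2097
Items = 2.2097 × 12 ≈ 26.52 → 27

27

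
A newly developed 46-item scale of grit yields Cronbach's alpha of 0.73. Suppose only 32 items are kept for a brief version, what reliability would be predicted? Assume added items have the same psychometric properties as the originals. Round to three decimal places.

Length ratio n = 32/46 = 0.6957
Apply the Spearman-Brown prophecy formula, r' = nr / [1 + (n − 1)r]:
r_new = (0.6957 × 0.73) / (1 + (0.6957 − 1) × 0.73)
r_new = 0.5079 / 0.7779 ≈ 0.6529

0.653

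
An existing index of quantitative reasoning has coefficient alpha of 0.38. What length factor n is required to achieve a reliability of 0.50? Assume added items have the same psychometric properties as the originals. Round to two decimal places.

n = 0.50(1 − 0.38) / [0.38(1 − 0.50)]
n = 0.3100 / 0.1900 ≈ 1.6316

1.63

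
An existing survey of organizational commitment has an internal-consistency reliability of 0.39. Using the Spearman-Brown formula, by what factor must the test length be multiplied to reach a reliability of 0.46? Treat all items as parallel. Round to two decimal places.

Rearranging the Spearman-Brown formula for n,
n = r_target (1 − r_old) / [ r_old (1 − r_target) ]
n = 0.46(1 − 0.39) / [0.39(1 − 0.46)]
  = 0.2806 / 0.2106 = 1.3324

1.33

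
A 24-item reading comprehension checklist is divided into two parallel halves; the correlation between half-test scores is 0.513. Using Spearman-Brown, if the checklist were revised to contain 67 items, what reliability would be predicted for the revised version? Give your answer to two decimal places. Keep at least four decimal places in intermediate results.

0.85

First correct the split-half correlation to full-test reliability: r_full = 2 × 0.513 / (1 + 0.513) ≈ 0.6781
Then adjust to 67 items: n = 67/24 = 2.7917
r_new = n·r_full / (1 + (n − 1)·r_full) = 1.8931 / 2.2150 ≈ 0.8547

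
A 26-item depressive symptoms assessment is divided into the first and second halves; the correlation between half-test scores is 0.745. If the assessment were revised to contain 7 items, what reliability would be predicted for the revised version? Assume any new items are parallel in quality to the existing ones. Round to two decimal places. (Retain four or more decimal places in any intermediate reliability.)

0.61

Spearman-Brown correction (n = 2): r_full = 2·0.745/(1 + 0.745) = 0.8539
Then adjust to 7 items: n = 7/26 = 0.2692
r_new = n·r_full / (1 + (n − 1)·r_full) = 0.2299 / 0.3760 ≈ 0.6114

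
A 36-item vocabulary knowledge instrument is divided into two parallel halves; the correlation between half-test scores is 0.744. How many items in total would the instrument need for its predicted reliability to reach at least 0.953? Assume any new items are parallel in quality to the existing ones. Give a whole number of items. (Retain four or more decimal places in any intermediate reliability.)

126

Corrected full-test reliability: r_full = 2 × 0.744 / (1 + 0.744) ≈ 0.8532
Solve Spearman-Brown for n: n = 0.953(1 − 0.8532) / [0.8532(1 − 0.953)] = 3.4888
Items = 3.4888 × 36 ≈ 125.60 → 126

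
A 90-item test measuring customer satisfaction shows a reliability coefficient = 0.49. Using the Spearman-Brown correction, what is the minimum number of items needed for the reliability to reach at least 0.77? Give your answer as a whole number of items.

314

n = 0.77(1 − 0.49) / [0.49(1 − 0.77)]
  = 0.3927 / 0.1127 = 3.4845
3.4845 × 90 = 313.61 → 314 items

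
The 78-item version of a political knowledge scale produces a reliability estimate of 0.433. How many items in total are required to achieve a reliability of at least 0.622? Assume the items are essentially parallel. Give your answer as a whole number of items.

Rearranging the Spearman-Brown formula for n,
n = r*(1 − r) / [ r (1 − r*) ]
n = [0.622 × 0.567] / [0.433 × 0.378]
n = 0.352674 / 0.163674 ≈ 2.1547
Items needed = n × 78 = 2.1547 × 78 ≈ 168.07 → round up to 169

169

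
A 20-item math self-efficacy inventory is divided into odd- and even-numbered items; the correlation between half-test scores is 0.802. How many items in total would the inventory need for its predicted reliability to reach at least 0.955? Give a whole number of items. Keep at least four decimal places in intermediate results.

53

r_full = 2(0.802)/(1 + 0.802) = 0.8901
n = r_tgt(1 − r_full) / [r_full(1 − r_tgt)] = 0.955 × 0.1099 / (0.8901 × 0.045) ≈ 2.6203
Required items = 2.6203 × 20 = 52.41, so 53 items.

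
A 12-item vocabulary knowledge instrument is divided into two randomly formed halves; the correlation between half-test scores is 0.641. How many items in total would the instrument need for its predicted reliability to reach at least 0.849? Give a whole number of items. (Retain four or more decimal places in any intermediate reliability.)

19

r_full = 2(0.641)/(1 + 0.641) = 0.7812
Solve Spearman-Brown for n: n = 0.849(1 − 0.7812) / [0.7812(1 − 0.849)] = 1.5748
Items = 1.5748 × 12 ≈ 18.90 → 19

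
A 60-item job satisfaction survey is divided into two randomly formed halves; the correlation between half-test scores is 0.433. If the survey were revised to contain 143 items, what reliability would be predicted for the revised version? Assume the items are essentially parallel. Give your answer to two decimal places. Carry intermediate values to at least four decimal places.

First correct the split-half correlation to full-test reliability: r_full = 2 × 0.433 / (1 + 0.433) ≈ 0.6043
Then adjust to 143 items: n = 143/60 = 2.3833
r_new = n·r_full / (1 + (n − 1)·r_full) = 1.4402 / 1.8359 ≈ 0.7845

0.78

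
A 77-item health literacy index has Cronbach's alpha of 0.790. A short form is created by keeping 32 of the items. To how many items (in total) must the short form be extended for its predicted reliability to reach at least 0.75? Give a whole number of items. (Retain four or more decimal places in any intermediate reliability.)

Short-form reliability: n = 32/77 = 0.4156; r_32 = n·r/(1+(n−1)r) ≈ 0.6099
Then solve for n' with r_old = 0.6099, r_target = 0.75: n' = 0.75(1 − 0.6099)/[0.6099(1 − 0.75)] = 1.9188
Items = 1.9188 × 32 ≈ 61.40 → 62

62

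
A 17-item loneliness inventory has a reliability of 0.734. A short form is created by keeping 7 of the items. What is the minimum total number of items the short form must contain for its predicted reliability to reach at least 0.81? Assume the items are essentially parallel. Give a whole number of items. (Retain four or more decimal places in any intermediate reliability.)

First, r for the 7-item form: n = 7/17 = 0.4118, so r_7 = 0.4118·0.734/(1 + (0.4118 − 1)·0.734) = 0.5319
Then solve for n' with r_old = 0.5319, r_target = 0.81: n' = 0.81(1 − 0.5319)/[0.5319(1 − 0.81)] = 3.7518
Items = 3.7518 × 7 ≈ 26.26 → 27

27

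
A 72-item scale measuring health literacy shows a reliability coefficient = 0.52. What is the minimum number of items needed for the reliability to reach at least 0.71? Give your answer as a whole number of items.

n = 0.71(1 − 0.52) / [0.52(1 − 0.71)]
n = 0.3408 / 0.1508 ≈ 2.2599
Items needed = n × 72 = 2.2599 × 72 ≈ 162.71 → round up to 163

163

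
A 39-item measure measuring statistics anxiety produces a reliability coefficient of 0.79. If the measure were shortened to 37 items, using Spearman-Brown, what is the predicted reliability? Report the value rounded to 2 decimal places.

0.78

Length ratio n = 37/39 = 0.9487
r_new = 0.9487·0.79 / [1 + (0.9487 − 1)·0.79]
     = 0.7495 / 0.9595 = 0.7811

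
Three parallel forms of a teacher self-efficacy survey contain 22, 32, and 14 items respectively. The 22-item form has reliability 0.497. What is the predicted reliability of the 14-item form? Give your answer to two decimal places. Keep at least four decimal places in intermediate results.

The 32-item form is not needed; work directly from the 22-item form with n = 14/22 = 0.6364.
r_{14} = n·r / (1 + (n − 1)·r) = 0.3163 / 0.8193 ≈ 0.3861

0.39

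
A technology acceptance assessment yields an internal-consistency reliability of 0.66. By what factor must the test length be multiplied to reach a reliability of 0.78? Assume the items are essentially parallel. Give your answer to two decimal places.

Invert Spearman-Brown to solve for n:
n = r_target (1 − r_old) / [ r_old (1 − r_target) ]
n = 0.78 × (1 − 0.66) / [ 0.66 × (1 − 0.78) ]
  = 0.2652 / 0.1452 = 1.8264

1.83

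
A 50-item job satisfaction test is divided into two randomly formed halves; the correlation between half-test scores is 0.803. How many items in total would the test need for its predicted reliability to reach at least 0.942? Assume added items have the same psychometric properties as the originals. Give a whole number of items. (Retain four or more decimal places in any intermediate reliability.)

Corrected full-test reliability: r_full = 2 × 0.803 / (1 + 0.803) ≈ 0.8907
Solve Spearman-Brown for n: n = 0.942(1 − 0.8907) / [0.8907(1 − 0.942)] = 1.9930
Items = 1.9930 × 50 ≈ 99.65 → 100

100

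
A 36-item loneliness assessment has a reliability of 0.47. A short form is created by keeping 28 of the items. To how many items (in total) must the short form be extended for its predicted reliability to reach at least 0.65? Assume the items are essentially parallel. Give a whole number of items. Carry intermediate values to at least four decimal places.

76

Short-form reliability: n = 28/36 = 0.7778; r_28 = n·r/(1+(n−1)r) ≈ 0.4082
Then solve for n' with r_old = 0.4082, r_target = 0.65: n' = 0.65(1 − 0.4082)/[0.4082(1 − 0.65)] = 2.6924
Items = 2.6924 × 28 ≈ 75.39 → 76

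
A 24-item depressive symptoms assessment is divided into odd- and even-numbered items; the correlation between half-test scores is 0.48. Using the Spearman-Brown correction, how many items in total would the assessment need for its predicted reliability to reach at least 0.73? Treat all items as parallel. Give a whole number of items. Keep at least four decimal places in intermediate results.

r_full = 2(0.48)/(1 + 0.48) = 0.6486
Solve Spearman-Brown for n: n = 0.73(1 − 0.6486) / [0.6486(1 − 0.73)] = 1.4648
Items = 1.4648 × 24 ≈ 35.16 → 36

36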